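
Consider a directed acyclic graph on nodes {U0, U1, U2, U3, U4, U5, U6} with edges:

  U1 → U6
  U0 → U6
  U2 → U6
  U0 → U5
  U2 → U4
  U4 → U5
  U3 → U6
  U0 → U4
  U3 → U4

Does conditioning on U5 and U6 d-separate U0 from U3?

There are 6 undirected paths between U0 and U3; checking each against the conditioning set {U5, U6}:
Path 1: U0 → U4 ← U2 → U6 ← U3
  U4 is a collider and its descendant U5 is conditioned on, which opens it; U2 is a fork and U2 is not conditioned on; U6 is a collider and U6 is conditioned on, which opens it — no node blocks this path, so it is active.
Path 2: U0 → U4 ← U3
  U4 is a collider and its descendant U5 is conditioned on, which opens it — no node blocks this path, so it is active.
Path 3: U0 → U5 ← U4 ← U2 → U6 ← U3
  U5 is a collider and U5 is conditioned on, which opens it; U4 is a chain and U4 is not conditioned on; U2 is a fork and U2 is not conditioned on; U6 is a collider and U6 is conditioned on, which opens it — no node blocks this path, so it is active.
Path 4: U0 → U5 ← U4 ← U3
  U5 is a collider and U5 is conditioned on, which opens it; U4 is a chain and U4 is not conditioned on — no node blocks this path, so it is active.
Path 5: U0 → U6 ← U2 → U4 ← U3
  U6 is a collider and U6 is conditioned on, which opens it; U2 is a fork and U2 is not conditioned on; U4 is a collider and its descendant U5 is conditioned on, which opens it — no node blocks this path, so it is active.
Path 6: U0 → U6 ← U3
  U6 is a collider and U6 is conditioned on, which opens it — no node blocks this path, so it is active.
Because an active path exists, U0 and U3 are not d-separated.

No — U0 and U3 are not d-separated given {U5, U6}.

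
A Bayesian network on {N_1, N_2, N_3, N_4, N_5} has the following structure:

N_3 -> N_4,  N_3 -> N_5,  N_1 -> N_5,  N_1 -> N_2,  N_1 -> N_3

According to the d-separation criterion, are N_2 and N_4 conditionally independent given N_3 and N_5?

Enumerating the 2 paths from N_2 to N_4 and testing each for blocking by {N_3, N_5}:
Path 1: N_2 ← N_1 → N_5 ← N_3 → N_4
  N_3 is a fork here and N_3 is conditioned on, so the path is blocked at N_3.
Path 2: N_2 ← N_1 → N_3 → N_4
  N_3 is a chain here and N_3 is conditioned on, so the path is blocked at N_3.
Every path is blocked, so N_2 and N_4 are d-separated given {N_3, N_5}.

Yes — N_2 and N_4 are d-separated given {N_3, N_5}.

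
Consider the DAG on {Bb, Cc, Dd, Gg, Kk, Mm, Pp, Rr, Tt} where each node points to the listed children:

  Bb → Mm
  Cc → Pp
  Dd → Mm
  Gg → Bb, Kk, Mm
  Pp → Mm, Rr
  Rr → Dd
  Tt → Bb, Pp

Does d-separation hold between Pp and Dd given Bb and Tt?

No

There are 4 undirected paths between Pp and Dd; checking each against the conditioning set {Bb, Tt}:
Path 1: Pp → Mm ← Dd
  Mm is a collider here and neither Mm nor any of its descendants is conditioned on, so the collider stays closed — the path is blocked at Mm.
Path 2: Pp ← Tt → Bb → Mm ← Dd
  Tt is a fork here and Tt is conditioned on, so the path is blocked at Tt.
Path 3: Pp ← Tt → Bb ← Gg → Mm ← Dd
  Tt is a fork here and Tt is conditioned on, so the path is blocked at Tt.
Path 4: Pp → Rr → Dd
  Rr is a chain and Rr is not conditioned on — no node blocks this path, so it is active.
Because an active path exists, Pp and Dd are not d-separated.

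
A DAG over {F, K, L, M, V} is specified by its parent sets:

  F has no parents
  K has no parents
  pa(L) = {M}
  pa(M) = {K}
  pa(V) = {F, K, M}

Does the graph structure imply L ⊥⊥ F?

We examine all 2 paths between L and F:
Path 1: L ← M ← K → V ← F
  V is a collider here and neither V nor any of its descendants is conditioned on, so the collider stays closed — the path is blocked at V.
Path 2: L ← M → V ← F
  V is a collider here and neither V nor any of its descendants is conditioned on, so the collider stays closed — the path is blocked at V.
Every path is blocked, so L and F are d-separated given ∅.

Yes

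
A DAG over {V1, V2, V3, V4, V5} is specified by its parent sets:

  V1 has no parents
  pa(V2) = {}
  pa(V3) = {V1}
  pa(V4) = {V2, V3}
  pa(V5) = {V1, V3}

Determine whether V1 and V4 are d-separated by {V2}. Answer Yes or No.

There are 2 undirected paths between V1 and V4; checking each against the conditioning set {V2}:
  1. V1 → V3 → V4 — V3:chain[open] ⇒ active
  2. V1 → V5 ← V3 → V4 — V5:collider[blocks]; V3:fork[open] ⇒ blocked
Since the path V1 → V3 → V4 is active, V1 and V4 are not d-separated given {V2}.

No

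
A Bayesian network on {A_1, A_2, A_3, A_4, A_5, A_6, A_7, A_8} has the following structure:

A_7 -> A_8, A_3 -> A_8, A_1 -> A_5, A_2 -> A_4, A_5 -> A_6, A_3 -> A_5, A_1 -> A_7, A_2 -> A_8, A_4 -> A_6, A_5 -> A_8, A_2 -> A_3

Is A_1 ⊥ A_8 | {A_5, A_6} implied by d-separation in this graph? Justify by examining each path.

No

We examine all 6 paths between A_1 and A_8:
Path 1: A_1 → A_5 → A_8
  A_5 is a chain here and A_5 is conditioned on, so the path is blocked at A_5.
Path 2: A_1 → A_5 → A_6 ← A_4 ← A_2 → A_8
  A_5 is a chain here and A_5 is conditioned on, so the path is blocked at A_5.
Path 3: A_1 → A_5 → A_6 ← A_4 ← A_2 → A_3 → A_8
  A_5 is a chain here and A_5 is conditioned on, so the path is blocked at A_5.
Path 4: A_1 → A_5 ← A_3 → A_8
  A_5 is a collider and A_5 is conditioned on, which opens it; A_3 is a fork and A_3 is not conditioned on — no node blocks this path, so it is active.
Path 5: A_1 → A_5 ← A_3 ← A_2 → A_8
  A_5 is a collider and A_5 is conditioned on, which opens it; A_3 is a chain and A_3 is not conditioned on; A_2 is a fork and A_2 is not conditioned on — no node blocks this path, so it is active.
Path 6: A_1 → A_7 → A_8
  A_7 is a chain and A_7 is not conditioned on — no node blocks this path, so it is active.
Because an active path exists, A_1 and A_8 are not d-separated.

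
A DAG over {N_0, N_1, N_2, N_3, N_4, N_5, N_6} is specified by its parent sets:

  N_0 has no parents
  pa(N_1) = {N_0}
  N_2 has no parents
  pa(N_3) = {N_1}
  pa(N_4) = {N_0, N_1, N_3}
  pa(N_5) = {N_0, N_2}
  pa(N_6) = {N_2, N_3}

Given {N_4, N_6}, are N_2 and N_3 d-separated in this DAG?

We examine all 5 paths between N_2 and N_3:
Path 1: N_2 → N_6 ← N_3
  N_6 is a collider and N_6 is conditioned on, which opens it — no node blocks this path, so it is active.
Path 2: N_2 → N_5 ← N_0 → N_1 → N_4 ← N_3
  N_5 is a collider here and neither N_5 nor any of its descendants is conditioned on, so the collider stays closed — the path is blocked at N_5.
Path 3: N_2 → N_5 ← N_0 → N_1 → N_3
  N_5 is a collider here and neither N_5 nor any of its descendants is conditioned on, so the collider stays closed — the path is blocked at N_5.
Path 4: N_2 → N_5 ← N_0 → N_4 ← N_1 → N_3
  N_5 is a collider here and neither N_5 nor any of its descendants is conditioned on, so the collider stays closed — the path is blocked at N_5.
Path 5: N_2 → N_5 ← N_0 → N_4 ← N_3
  N_5 is a collider here and neither N_5 nor any of its descendants is conditioned on, so the collider stays closed — the path is blocked at N_5.
Because an active path exists, N_2 and N_3 are not d-separated.

No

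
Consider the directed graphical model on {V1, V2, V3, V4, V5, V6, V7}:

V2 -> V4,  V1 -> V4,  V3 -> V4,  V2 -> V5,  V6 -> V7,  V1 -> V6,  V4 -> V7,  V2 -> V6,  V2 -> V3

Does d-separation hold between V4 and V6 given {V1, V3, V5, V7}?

No — V4 and V6 are not d-separated given {V1, V3, V5, V7}.

Enumerating the 4 paths from V4 to V6 and testing each for blocking by {V1, V3, V5, V7}:
Path 1: V4 ← V3 ← V2 → V6
  V3 is a chain here and V3 is conditioned on, so the path is blocked at V3.
Path 2: V4 ← V2 → V6
  V2 is a fork and V2 is not conditioned on — no node blocks this path, so it is active.
Path 3: V4 ← V1 → V6
  V1 is a fork here and V1 is conditioned on, so the path is blocked at V1.
Path 4: V4 → V7 ← V6
  V7 is a collider and V7 is conditioned on, which opens it — no node blocks this path, so it is active.
At least one path is unblocked, so d-separation fails.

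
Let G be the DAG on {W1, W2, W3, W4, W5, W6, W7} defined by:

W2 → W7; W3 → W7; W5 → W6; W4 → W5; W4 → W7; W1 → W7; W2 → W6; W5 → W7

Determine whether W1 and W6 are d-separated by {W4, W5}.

Yes

Enumerating the 3 paths from W1 to W6 and testing each for blocking by {W4, W5}:
Path 1: W1 → W7 ← W4 → W5 → W6
  W7 is a collider here and neither W7 nor any of its descendants is conditioned on, so the collider stays closed — the path is blocked at W7.
Path 2: W1 → W7 ← W2 → W6
  W7 is a collider here and neither W7 nor any of its descendants is conditioned on, so the collider stays closed — the path is blocked at W7.
Path 3: W1 → W7 ← W5 → W6
  W7 is a collider here and neither W7 nor any of its descendants is conditioned on, so the collider stays closed — the path is blocked at W7.
All paths are blocked; W1 ⊥ W6 | {W4, W5} holds.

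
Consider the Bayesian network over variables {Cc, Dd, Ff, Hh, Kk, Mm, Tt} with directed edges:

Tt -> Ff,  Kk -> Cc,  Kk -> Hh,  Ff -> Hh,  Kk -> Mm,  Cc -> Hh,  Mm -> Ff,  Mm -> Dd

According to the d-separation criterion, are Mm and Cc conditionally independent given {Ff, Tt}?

Enumerating the 4 paths from Mm to Cc and testing each for blocking by {Ff, Tt}:
Path 1: Mm ← Kk → Hh ← Cc
  Hh is a collider here and neither Hh nor any of its descendants is conditioned on, so the collider stays closed — the path is blocked at Hh.
Path 2: Mm ← Kk → Cc
  Kk is a fork and Kk is not conditioned on — no node blocks this path, so it is active.
Path 3: Mm → Ff → Hh ← Kk → Cc
  Ff is a chain here and Ff is conditioned on, so the path is blocked at Ff.
Path 4: Mm → Ff → Hh ← Cc
  Ff is a chain here and Ff is conditioned on, so the path is blocked at Ff.
Because an active path exists, Mm and Cc are not d-separated.

No — Mm and Cc are not d-separated given {Ff, Tt}.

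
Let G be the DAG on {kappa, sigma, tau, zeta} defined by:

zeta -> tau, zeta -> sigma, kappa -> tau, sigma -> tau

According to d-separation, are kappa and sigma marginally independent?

Enumerating the 2 paths from kappa to sigma and testing each for blocking by ∅:
  1. kappa → tau ← sigma — tau:collider[blocks] ⇒ blocked
  2. kappa → tau ← zeta → sigma — tau:collider[blocks]; zeta:fork[open] ⇒ blocked
Since every path is blocked, d-separation holds.

Yes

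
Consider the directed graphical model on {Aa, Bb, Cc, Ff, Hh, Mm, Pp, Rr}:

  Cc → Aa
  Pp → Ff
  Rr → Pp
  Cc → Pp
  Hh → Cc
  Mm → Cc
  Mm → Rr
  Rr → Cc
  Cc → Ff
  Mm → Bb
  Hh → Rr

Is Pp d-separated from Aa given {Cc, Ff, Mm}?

Yes

5 paths connect Pp and Aa; each must be blocked for d-separation to hold:
Path 1: Pp → Ff ← Cc → Aa
  Cc is a fork here and Cc is conditioned on, so the path is blocked at Cc.
Path 2: Pp ← Rr ← Hh → Cc → Aa
  Cc is a chain here and Cc is conditioned on, so the path is blocked at Cc.
Path 3: Pp ← Rr ← Mm → Cc → Aa
  Mm is a fork here and Mm is conditioned on, so the path is blocked at Mm.
Path 4: Pp ← Rr → Cc → Aa
  Cc is a chain here and Cc is conditioned on, so the path is blocked at Cc.
Path 5: Pp ← Cc → Aa
  Cc is a fork here and Cc is conditioned on, so the path is blocked at Cc.
Every path is blocked, so Pp and Aa are d-separated given {Cc, Ff, Mm}.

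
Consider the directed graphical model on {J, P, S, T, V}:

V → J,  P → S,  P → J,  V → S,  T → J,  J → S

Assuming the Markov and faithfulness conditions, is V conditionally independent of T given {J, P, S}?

No

We examine all 3 paths between V and T:
Path 1: V → S ← P → J ← T
  P is a fork here and P is conditioned on, so the path is blocked at P.
Path 2: V → S ← J ← T
  J is a chain here and J is conditioned on, so the path is blocked at J.
Path 3: V → J ← T
  J is a collider and J is conditioned on, which opens it — no node blocks this path, so it is active.
Because an active path exists, V and T are not d-separated.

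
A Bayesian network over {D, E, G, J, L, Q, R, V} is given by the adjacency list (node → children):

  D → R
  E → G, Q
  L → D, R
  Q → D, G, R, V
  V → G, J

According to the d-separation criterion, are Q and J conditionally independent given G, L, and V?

Yes

There are 3 undirected paths between Q and J; checking each against the conditioning set {G, L, V}:
Path 1: Q ← E → G ← V → J
  V is a fork here and V is conditioned on, so the path is blocked at V.
Path 2: Q → G ← V → J
  V is a fork here and V is conditioned on, so the path is blocked at V.
Path 3: Q → V → J
  V is a chain here and V is conditioned on, so the path is blocked at V.
Since every path is blocked, d-separation holds.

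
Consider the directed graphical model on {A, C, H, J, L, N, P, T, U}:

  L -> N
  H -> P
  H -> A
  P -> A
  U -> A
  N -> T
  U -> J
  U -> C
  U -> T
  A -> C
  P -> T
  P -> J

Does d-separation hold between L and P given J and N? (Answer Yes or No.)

There are 6 undirected paths between L and P; checking each against the conditioning set {J, N}:
Path 1: L → N → T ← P
  N is a chain here and N is conditioned on, so the path is blocked at N.
Path 2: L → N → T ← U → C ← A ← P
  N is a chain here and N is conditioned on, so the path is blocked at N.
Path 3: L → N → T ← U → C ← A ← H → P
  N is a chain here and N is conditioned on, so the path is blocked at N.
Path 4: L → N → T ← U → A ← P
  N is a chain here and N is conditioned on, so the path is blocked at N.
Path 5: L → N → T ← U → A ← H → P
  N is a chain here and N is conditioned on, so the path is blocked at N.
Path 6: L → N → T ← U → J ← P
  N is a chain here and N is conditioned on, so the path is blocked at N.
Every path is blocked, so L and P are d-separated given {J, N}.

Yes — L and P are d-separated given {J, N}.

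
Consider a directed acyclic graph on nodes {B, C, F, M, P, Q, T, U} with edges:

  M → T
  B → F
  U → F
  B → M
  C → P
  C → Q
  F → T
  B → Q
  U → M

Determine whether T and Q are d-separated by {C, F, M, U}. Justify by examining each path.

Yes

Enumerating the 4 paths from T to Q and testing each for blocking by {C, F, M, U}:
Path 1: T ← M ← B → Q
  M is a chain here and M is conditioned on, so the path is blocked at M.
Path 2: T ← M ← U → F ← B → Q
  M is a chain here and M is conditioned on, so the path is blocked at M.
Path 3: T ← F ← B → Q
  F is a chain here and F is conditioned on, so the path is blocked at F.
Path 4: T ← F ← U → M ← B → Q
  F is a chain here and F is conditioned on, so the path is blocked at F.
Every path is blocked, so T and Q are d-separated given {C, F, M, U}.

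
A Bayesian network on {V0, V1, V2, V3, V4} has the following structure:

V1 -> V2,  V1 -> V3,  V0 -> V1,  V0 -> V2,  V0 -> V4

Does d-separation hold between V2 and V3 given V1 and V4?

We examine all 2 paths between V2 and V3:
  1. V2 ← V1 → V3 — V1:fork[blocks] ⇒ blocked
  2. V2 ← V0 → V1 → V3 — V0:fork[open]; V1:chain[blocks] ⇒ blocked
All paths are blocked; V2 ⊥ V3 | {V1, V4} holds.

Yes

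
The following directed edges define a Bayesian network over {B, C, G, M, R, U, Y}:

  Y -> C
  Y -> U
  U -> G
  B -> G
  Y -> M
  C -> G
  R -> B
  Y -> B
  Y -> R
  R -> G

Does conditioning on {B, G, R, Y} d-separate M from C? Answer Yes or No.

There are 6 undirected paths between M and C; checking each against the conditioning set {B, G, R, Y}:
  1. M ← Y → R → B → G ← C — Y:fork[blocks]; R:chain[blocks]; B:chain[blocks]; G:collider[open] ⇒ blocked
  2. M ← Y → R → G ← C — Y:fork[blocks]; R:chain[blocks]; G:collider[open] ⇒ blocked
  3. M ← Y → B ← R → G ← C — Y:fork[blocks]; B:collider[open]; R:fork[blocks]; G:collider[open] ⇒ blocked
  4. M ← Y → B → G ← C — Y:fork[blocks]; B:chain[blocks]; G:collider[open] ⇒ blocked
  5. M ← Y → C — Y:fork[blocks] ⇒ blocked
  6. M ← Y → U → G ← C — Y:fork[blocks]; U:chain[open]; G:collider[open] ⇒ blocked
Since every path is blocked, d-separation holds.

Yes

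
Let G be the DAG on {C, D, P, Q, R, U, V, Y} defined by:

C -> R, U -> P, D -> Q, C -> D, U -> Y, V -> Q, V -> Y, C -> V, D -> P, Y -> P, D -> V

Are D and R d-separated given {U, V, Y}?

5 paths connect D and R; each must be blocked for d-separation to hold:
  1. D → Q ← V ← C → R — Q:collider[blocks]; V:chain[blocks]; C:fork[open] ⇒ blocked
  2. D ← C → R — C:fork[open] ⇒ active
  3. D → V ← C → R — V:collider[open]; C:fork[open] ⇒ active
  4. D → P ← Y ← V ← C → R — P:collider[blocks]; Y:chain[blocks]; V:chain[blocks]; C:fork[open] ⇒ blocked
  5. D → P ← U → Y ← V ← C → R — P:collider[blocks]; U:fork[blocks]; Y:collider[open]; V:chain[blocks]; C:fork[open] ⇒ blocked
At least one path is unblocked, so d-separation fails.

No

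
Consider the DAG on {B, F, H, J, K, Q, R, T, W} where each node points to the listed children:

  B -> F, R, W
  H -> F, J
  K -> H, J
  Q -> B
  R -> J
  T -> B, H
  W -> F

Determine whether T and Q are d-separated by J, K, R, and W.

5 paths connect T and Q; each must be blocked for d-separation to hold:
Path 1: T → H → J ← R ← B ← Q
  R is a chain here and R is conditioned on, so the path is blocked at R.
Path 2: T → H → F ← W ← B ← Q
  F is a collider here and neither F nor any of its descendants is conditioned on, so the collider stays closed — the path is blocked at F.
Path 3: T → H → F ← B ← Q
  F is a collider here and neither F nor any of its descendants is conditioned on, so the collider stays closed — the path is blocked at F.
Path 4: T → H ← K → J ← R ← B ← Q
  K is a fork here and K is conditioned on, so the path is blocked at K.
Path 5: T → B ← Q
  B is a collider and its descendant J is conditioned on, which opens it — no node blocks this path, so it is active.
Since the path T → B ← Q is active, T and Q are not d-separated given {J, K, R, W}.

No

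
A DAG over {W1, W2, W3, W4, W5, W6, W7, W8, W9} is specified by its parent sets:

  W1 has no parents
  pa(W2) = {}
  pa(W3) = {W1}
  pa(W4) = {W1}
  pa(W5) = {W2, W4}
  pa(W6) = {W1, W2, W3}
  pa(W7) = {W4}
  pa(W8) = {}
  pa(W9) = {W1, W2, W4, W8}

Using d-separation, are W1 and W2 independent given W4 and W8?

Yes — W1 and W2 are d-separated given {W4, W8}.

6 paths connect W1 and W2; each must be blocked for d-separation to hold:
  1. W1 → W6 ← W2 — W6:collider[blocks] ⇒ blocked
  2. W1 → W9 ← W2 — W9:collider[blocks] ⇒ blocked
  3. W1 → W9 ← W4 → W5 ← W2 — W9:collider[blocks]; W4:fork[blocks]; W5:collider[blocks] ⇒ blocked
  4. W1 → W4 → W9 ← W2 — W4:chain[blocks]; W9:collider[blocks] ⇒ blocked
  5. W1 → W4 → W5 ← W2 — W4:chain[blocks]; W5:collider[blocks] ⇒ blocked
  6. W1 → W3 → W6 ← W2 — W3:chain[open]; W6:collider[blocks] ⇒ blocked
Since every path is blocked, d-separation holds.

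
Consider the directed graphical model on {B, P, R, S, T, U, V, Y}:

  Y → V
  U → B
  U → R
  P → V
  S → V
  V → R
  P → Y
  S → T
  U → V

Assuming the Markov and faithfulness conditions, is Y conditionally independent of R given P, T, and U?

No — Y and R are not d-separated given {P, T, U}.

Enumerating the 4 paths from Y to R and testing each for blocking by {P, T, U}:
Path 1: Y → V ← U → R
  V is a collider here and neither V nor any of its descendants is conditioned on, so the collider stays closed — the path is blocked at V.
Path 2: Y → V → R
  V is a chain and V is not conditioned on — no node blocks this path, so it is active.
Path 3: Y ← P → V ← U → R
  P is a fork here and P is conditioned on, so the path is blocked at P.
Path 4: Y ← P → V → R
  P is a fork here and P is conditioned on, so the path is blocked at P.
At least one path is unblocked, so d-separation fails.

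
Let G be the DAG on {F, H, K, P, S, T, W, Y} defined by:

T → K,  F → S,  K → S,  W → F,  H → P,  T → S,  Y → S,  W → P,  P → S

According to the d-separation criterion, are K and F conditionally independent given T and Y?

We examine all 4 paths between K and F:
  1. K ← T → S ← F — T:fork[blocks]; S:collider[blocks] ⇒ blocked
  2. K ← T → S ← P ← W → F — T:fork[blocks]; S:collider[blocks]; P:chain[open]; W:fork[open] ⇒ blocked
  3. K → S ← F — S:collider[blocks] ⇒ blocked
  4. K → S ← P ← W → F — S:collider[blocks]; P:chain[open]; W:fork[open] ⇒ blocked
Every path is blocked, so K and F are d-separated given {T, Y}.

Yes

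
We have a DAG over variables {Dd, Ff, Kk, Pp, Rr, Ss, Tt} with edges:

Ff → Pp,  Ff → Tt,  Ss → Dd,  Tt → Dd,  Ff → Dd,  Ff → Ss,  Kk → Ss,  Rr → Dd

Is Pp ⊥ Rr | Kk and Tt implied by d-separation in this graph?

We examine all 3 paths between Pp and Rr:
  1. Pp ← Ff → Dd ← Rr — Ff:fork[open]; Dd:collider[blocks] ⇒ blocked
  2. Pp ← Ff → Ss → Dd ← Rr — Ff:fork[open]; Ss:chain[open]; Dd:collider[blocks] ⇒ blocked
  3. Pp ← Ff → Tt → Dd ← Rr — Ff:fork[open]; Tt:chain[blocks]; Dd:collider[blocks] ⇒ blocked
All paths are blocked; Pp ⊥ Rr | {Kk, Tt} holds.

Yes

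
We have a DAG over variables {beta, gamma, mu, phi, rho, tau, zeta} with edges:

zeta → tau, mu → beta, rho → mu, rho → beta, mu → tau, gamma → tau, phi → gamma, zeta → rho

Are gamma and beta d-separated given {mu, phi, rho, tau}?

Yes — gamma and beta are d-separated given {mu, phi, rho, tau}.

Enumerating the 4 paths from gamma to beta and testing each for blocking by {mu, phi, rho, tau}:
Path 1: gamma → tau ← mu → beta
  mu is a fork here and mu is conditioned on, so the path is blocked at mu.
Path 2: gamma → tau ← mu ← rho → beta
  mu is a chain here and mu is conditioned on, so the path is blocked at mu.
Path 3: gamma → tau ← zeta → rho → beta
  rho is a chain here and rho is conditioned on, so the path is blocked at rho.
Path 4: gamma → tau ← zeta → rho → mu → beta
  rho is a chain here and rho is conditioned on, so the path is blocked at rho.
Since every path is blocked, d-separation holds.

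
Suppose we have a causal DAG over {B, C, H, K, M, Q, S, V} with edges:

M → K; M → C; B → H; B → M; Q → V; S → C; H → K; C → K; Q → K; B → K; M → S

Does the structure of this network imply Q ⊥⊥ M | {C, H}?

Yes

We examine all 5 paths between Q and M:
  1. Q → K ← H ← B → M — K:collider[blocks]; H:chain[blocks]; B:fork[open] ⇒ blocked
  2. Q → K ← B → M — K:collider[blocks]; B:fork[open] ⇒ blocked
  3. Q → K ← C ← S ← M — K:collider[blocks]; C:chain[blocks]; S:chain[open] ⇒ blocked
  4. Q → K ← C ← M — K:collider[blocks]; C:chain[blocks] ⇒ blocked
  5. Q → K ← M — K:collider[blocks] ⇒ blocked
Since every path is blocked, d-separation holds.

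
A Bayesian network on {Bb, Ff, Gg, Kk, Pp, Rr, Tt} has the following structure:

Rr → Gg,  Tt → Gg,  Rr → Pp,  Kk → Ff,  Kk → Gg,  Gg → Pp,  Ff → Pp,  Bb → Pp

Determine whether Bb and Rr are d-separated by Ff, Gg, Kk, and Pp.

There are 3 undirected paths between Bb and Rr; checking each against the conditioning set {Ff, Gg, Kk, Pp}:
Path 1: Bb → Pp ← Gg ← Rr
  Gg is a chain here and Gg is conditioned on, so the path is blocked at Gg.
Path 2: Bb → Pp ← Rr
  Pp is a collider and Pp is conditioned on, which opens it — no node blocks this path, so it is active.
Path 3: Bb → Pp ← Ff ← Kk → Gg ← Rr
  Ff is a chain here and Ff is conditioned on, so the path is blocked at Ff.
At least one path is unblocked, so d-separation fails.

No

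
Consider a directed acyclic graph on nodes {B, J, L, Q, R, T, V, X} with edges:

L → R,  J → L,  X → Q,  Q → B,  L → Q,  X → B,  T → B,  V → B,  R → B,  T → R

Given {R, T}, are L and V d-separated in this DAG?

Yes — L and V are d-separated given {R, T}.

4 paths connect L and V; each must be blocked for d-separation to hold:
Path 1: L → R ← T → B ← V
  T is a fork here and T is conditioned on, so the path is blocked at T.
Path 2: L → R → B ← V
  R is a chain here and R is conditioned on, so the path is blocked at R.
Path 3: L → Q ← X → B ← V
  Q is a collider here and neither Q nor any of its descendants is conditioned on, so the collider stays closed — the path is blocked at Q.
Path 4: L → Q → B ← V
  B is a collider here and neither B nor any of its descendants is conditioned on, so the collider stays closed — the path is blocked at B.
Since every path is blocked, d-separation holds.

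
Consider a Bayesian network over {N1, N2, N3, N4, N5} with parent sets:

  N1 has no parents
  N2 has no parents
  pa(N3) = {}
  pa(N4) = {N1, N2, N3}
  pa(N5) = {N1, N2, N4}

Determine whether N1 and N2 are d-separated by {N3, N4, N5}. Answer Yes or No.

No — N1 and N2 are not d-separated given {N3, N4, N5}.

4 paths connect N1 and N2; each must be blocked for d-separation to hold:
  1. N1 → N4 ← N2 — N4:collider[open] ⇒ active
  2. N1 → N4 → N5 ← N2 — N4:chain[blocks]; N5:collider[open] ⇒ blocked
  3. N1 → N5 ← N2 — N5:collider[open] ⇒ active
  4. N1 → N5 ← N4 ← N2 — N5:collider[open]; N4:chain[blocks] ⇒ blocked
Since the path N1 → N4 ← N2 is active, N1 and N2 are not d-separated given {N3, N4, N5}.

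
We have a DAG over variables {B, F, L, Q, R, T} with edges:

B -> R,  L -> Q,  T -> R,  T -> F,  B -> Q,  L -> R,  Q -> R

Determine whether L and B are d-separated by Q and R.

There are 4 undirected paths between L and B; checking each against the conditioning set {Q, R}:
Path 1: L → Q ← B
  Q is a collider and Q is conditioned on, which opens it — no node blocks this path, so it is active.
Path 2: L → Q → R ← B
  Q is a chain here and Q is conditioned on, so the path is blocked at Q.
Path 3: L → R ← Q ← B
  Q is a chain here and Q is conditioned on, so the path is blocked at Q.
Path 4: L → R ← B
  R is a collider and R is conditioned on, which opens it — no node blocks this path, so it is active.
Since the path L → Q ← B is active, L and B are not d-separated given {Q, R}.

No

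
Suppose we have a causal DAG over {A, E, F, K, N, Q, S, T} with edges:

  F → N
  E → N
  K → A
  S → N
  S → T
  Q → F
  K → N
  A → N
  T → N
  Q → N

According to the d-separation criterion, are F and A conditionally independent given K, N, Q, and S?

Enumerating the 4 paths from F to A and testing each for blocking by {K, N, Q, S}:
Path 1: F → N ← A
  N is a collider and N is conditioned on, which opens it — no node blocks this path, so it is active.
Path 2: F → N ← K → A
  K is a fork here and K is conditioned on, so the path is blocked at K.
Path 3: F ← Q → N ← A
  Q is a fork here and Q is conditioned on, so the path is blocked at Q.
Path 4: F ← Q → N ← K → A
  Q is a fork here and Q is conditioned on, so the path is blocked at Q.
At least one path is unblocked, so d-separation fails.

No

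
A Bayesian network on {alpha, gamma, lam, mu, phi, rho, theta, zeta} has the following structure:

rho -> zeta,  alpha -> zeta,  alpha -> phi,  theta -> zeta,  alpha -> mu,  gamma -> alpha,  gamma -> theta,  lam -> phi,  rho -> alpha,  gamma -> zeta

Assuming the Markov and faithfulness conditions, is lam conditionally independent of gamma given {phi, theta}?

No

5 paths connect lam and gamma; each must be blocked for d-separation to hold:
Path 1: lam → phi ← alpha → zeta ← theta ← gamma
  zeta is a collider here and neither zeta nor any of its descendants is conditioned on, so the collider stays closed — the path is blocked at zeta.
Path 2: lam → phi ← alpha → zeta ← gamma
  zeta is a collider here and neither zeta nor any of its descendants is conditioned on, so the collider stays closed — the path is blocked at zeta.
Path 3: lam → phi ← alpha ← gamma
  phi is a collider and phi is conditioned on, which opens it; alpha is a chain and alpha is not conditioned on — no node blocks this path, so it is active.
Path 4: lam → phi ← alpha ← rho → zeta ← theta ← gamma
  zeta is a collider here and neither zeta nor any of its descendants is conditioned on, so the collider stays closed — the path is blocked at zeta.
Path 5: lam → phi ← alpha ← rho → zeta ← gamma
  zeta is a collider here and neither zeta nor any of its descendants is conditioned on, so the collider stays closed — the path is blocked at zeta.
Since the path lam → phi ← alpha ← gamma is active, lam and gamma are not d-separated given {phi, theta}.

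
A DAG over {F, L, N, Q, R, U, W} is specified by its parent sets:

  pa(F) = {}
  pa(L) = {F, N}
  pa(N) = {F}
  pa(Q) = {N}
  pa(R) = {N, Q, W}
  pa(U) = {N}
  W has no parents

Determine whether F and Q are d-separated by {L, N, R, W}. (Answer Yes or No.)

We examine all 4 paths between F and Q:
Path 1: F → N → R ← Q
  N is a chain here and N is conditioned on, so the path is blocked at N.
Path 2: F → N → Q
  N is a chain here and N is conditioned on, so the path is blocked at N.
Path 3: F → L ← N → R ← Q
  N is a fork here and N is conditioned on, so the path is blocked at N.
Path 4: F → L ← N → Q
  N is a fork here and N is conditioned on, so the path is blocked at N.
Every path is blocked, so F and Q are d-separated given {L, N, R, W}.

Yes — F and Q are d-separated given {L, N, R, W}.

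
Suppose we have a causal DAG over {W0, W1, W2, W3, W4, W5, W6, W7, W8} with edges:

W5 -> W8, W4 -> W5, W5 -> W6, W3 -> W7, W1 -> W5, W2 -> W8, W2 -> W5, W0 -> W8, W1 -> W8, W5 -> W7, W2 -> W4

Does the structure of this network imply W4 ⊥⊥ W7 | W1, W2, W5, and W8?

Yes

There are 4 undirected paths between W4 and W7; checking each against the conditioning set {W1, W2, W5, W8}:
Path 1: W4 ← W2 → W8 ← W1 → W5 → W7
  W2 is a fork here and W2 is conditioned on, so the path is blocked at W2.
Path 2: W4 ← W2 → W8 ← W5 → W7
  W2 is a fork here and W2 is conditioned on, so the path is blocked at W2.
Path 3: W4 ← W2 → W5 → W7
  W2 is a fork here and W2 is conditioned on, so the path is blocked at W2.
Path 4: W4 → W5 → W7
  W5 is a chain here and W5 is conditioned on, so the path is blocked at W5.
All paths are blocked; W4 ⊥ W7 | {W1, W2, W5, W8} holds.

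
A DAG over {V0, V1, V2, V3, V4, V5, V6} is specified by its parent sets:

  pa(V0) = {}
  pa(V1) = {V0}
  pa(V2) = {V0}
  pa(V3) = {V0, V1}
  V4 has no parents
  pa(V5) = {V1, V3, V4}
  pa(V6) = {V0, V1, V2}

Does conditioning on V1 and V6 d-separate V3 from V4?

Yes

Enumerating the 5 paths from V3 to V4 and testing each for blocking by {V1, V6}:
  1. V3 ← V0 → V1 → V5 ← V4 — V0:fork[open]; V1:chain[blocks]; V5:collider[blocks] ⇒ blocked
  2. V3 ← V0 → V6 ← V1 → V5 ← V4 — V0:fork[open]; V6:collider[open]; V1:fork[blocks]; V5:collider[blocks] ⇒ blocked
  3. V3 ← V0 → V2 → V6 ← V1 → V5 ← V4 — V0:fork[open]; V2:chain[open]; V6:collider[open]; V1:fork[blocks]; V5:collider[blocks] ⇒ blocked
  4. V3 → V5 ← V4 — V5:collider[blocks] ⇒ blocked
  5. V3 ← V1 → V5 ← V4 — V1:fork[blocks]; V5:collider[blocks] ⇒ blocked
Every path is blocked, so V3 and V4 are d-separated given {V1, V6}.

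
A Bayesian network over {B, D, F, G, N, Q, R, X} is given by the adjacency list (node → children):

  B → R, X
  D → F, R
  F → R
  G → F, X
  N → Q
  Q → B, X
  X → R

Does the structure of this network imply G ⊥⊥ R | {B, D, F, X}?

We examine all 5 paths between G and R:
Path 1: G → X ← Q → B → R
  B is a chain here and B is conditioned on, so the path is blocked at B.
Path 2: G → X ← B → R
  B is a fork here and B is conditioned on, so the path is blocked at B.
Path 3: G → X → R
  X is a chain here and X is conditioned on, so the path is blocked at X.
Path 4: G → F ← D → R
  D is a fork here and D is conditioned on, so the path is blocked at D.
Path 5: G → F → R
  F is a chain here and F is conditioned on, so the path is blocked at F.
Since every path is blocked, d-separation holds.

Yes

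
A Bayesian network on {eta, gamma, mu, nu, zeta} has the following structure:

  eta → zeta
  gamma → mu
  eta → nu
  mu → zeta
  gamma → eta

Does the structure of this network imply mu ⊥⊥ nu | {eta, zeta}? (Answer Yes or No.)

Enumerating the 2 paths from mu to nu and testing each for blocking by {eta, zeta}:
Path 1: mu → zeta ← eta → nu
  eta is a fork here and eta is conditioned on, so the path is blocked at eta.
Path 2: mu ← gamma → eta → nu
  eta is a chain here and eta is conditioned on, so the path is blocked at eta.
Since every path is blocked, d-separation holds.

Yes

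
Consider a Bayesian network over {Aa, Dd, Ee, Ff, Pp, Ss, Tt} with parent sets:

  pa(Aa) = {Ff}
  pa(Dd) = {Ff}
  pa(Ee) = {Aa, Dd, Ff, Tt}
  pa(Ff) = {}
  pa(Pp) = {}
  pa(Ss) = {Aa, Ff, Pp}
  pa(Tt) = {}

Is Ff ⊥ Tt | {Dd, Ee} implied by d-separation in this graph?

4 paths connect Ff and Tt; each must be blocked for d-separation to hold:
Path 1: Ff → Dd → Ee ← Tt
  Dd is a chain here and Dd is conditioned on, so the path is blocked at Dd.
Path 2: Ff → Aa → Ee ← Tt
  Aa is a chain and Aa is not conditioned on; Ee is a collider and Ee is conditioned on, which opens it — no node blocks this path, so it is active.
Path 3: Ff → Ss ← Aa → Ee ← Tt
  Ss is a collider here and neither Ss nor any of its descendants is conditioned on, so the collider stays closed — the path is blocked at Ss.
Path 4: Ff → Ee ← Tt
  Ee is a collider and Ee is conditioned on, which opens it — no node blocks this path, so it is active.
Because an active path exists, Ff and Tt are not d-separated.

No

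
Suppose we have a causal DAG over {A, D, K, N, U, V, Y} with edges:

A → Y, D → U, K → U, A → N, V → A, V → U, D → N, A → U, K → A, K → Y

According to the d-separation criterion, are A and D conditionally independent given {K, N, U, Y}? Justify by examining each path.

We examine all 5 paths between A and D:
  1. A ← K → U ← D — K:fork[blocks]; U:collider[open] ⇒ blocked
  2. A → N ← D — N:collider[open] ⇒ active
  3. A → U ← D — U:collider[open] ⇒ active
  4. A → Y ← K → U ← D — Y:collider[open]; K:fork[blocks]; U:collider[open] ⇒ blocked
  5. A ← V → U ← D — V:fork[open]; U:collider[open] ⇒ active
Since the path A → N ← D is active, A and D are not d-separated given {K, N, U, Y}.

No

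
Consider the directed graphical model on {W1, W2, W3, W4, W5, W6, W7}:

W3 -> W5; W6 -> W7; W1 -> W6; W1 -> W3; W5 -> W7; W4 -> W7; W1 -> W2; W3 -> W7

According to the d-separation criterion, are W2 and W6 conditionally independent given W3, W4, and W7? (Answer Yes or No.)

No

We examine all 3 paths between W2 and W6:
Path 1: W2 ← W1 → W3 → W7 ← W6
  W3 is a chain here and W3 is conditioned on, so the path is blocked at W3.
Path 2: W2 ← W1 → W3 → W5 → W7 ← W6
  W3 is a chain here and W3 is conditioned on, so the path is blocked at W3.
Path 3: W2 ← W1 → W6
  W1 is a fork and W1 is not conditioned on — no node blocks this path, so it is active.
Because an active path exists, W2 and W6 are not d-separated.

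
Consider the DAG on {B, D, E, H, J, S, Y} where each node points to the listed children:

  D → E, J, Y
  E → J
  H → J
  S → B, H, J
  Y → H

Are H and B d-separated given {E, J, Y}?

No

Enumerating the 4 paths from H to B and testing each for blocking by {E, J, Y}:
Path 1: H ← Y ← D → J ← S → B
  Y is a chain here and Y is conditioned on, so the path is blocked at Y.
Path 2: H ← Y ← D → E → J ← S → B
  Y is a chain here and Y is conditioned on, so the path is blocked at Y.
Path 3: H → J ← S → B
  J is a collider and J is conditioned on, which opens it; S is a fork and S is not conditioned on — no node blocks this path, so it is active.
Path 4: H ← S → B
  S is a fork and S is not conditioned on — no node blocks this path, so it is active.
Because an active path exists, H and B are not d-separated.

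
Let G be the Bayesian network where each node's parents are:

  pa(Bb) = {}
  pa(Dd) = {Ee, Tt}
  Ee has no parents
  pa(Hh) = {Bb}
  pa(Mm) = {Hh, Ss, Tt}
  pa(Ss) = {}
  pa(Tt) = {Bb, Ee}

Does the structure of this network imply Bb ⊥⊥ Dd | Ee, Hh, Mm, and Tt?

We examine all 4 paths between Bb and Dd:
  1. Bb → Tt ← Ee → Dd — Tt:collider[open]; Ee:fork[blocks] ⇒ blocked
  2. Bb → Tt → Dd — Tt:chain[blocks] ⇒ blocked
  3. Bb → Hh → Mm ← Tt ← Ee → Dd — Hh:chain[blocks]; Mm:collider[open]; Tt:chain[blocks]; Ee:fork[blocks] ⇒ blocked
  4. Bb → Hh → Mm ← Tt → Dd — Hh:chain[blocks]; Mm:collider[open]; Tt:fork[blocks] ⇒ blocked
All paths are blocked; Bb ⊥ Dd | {Ee, Hh, Mm, Tt} holds.

Yes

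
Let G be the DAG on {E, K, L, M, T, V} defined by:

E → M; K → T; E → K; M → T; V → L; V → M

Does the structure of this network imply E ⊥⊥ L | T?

Enumerating the 2 paths from E to L and testing each for blocking by {T}:
  1. E → K → T ← M ← V → L — K:chain[open]; T:collider[open]; M:chain[open]; V:fork[open] ⇒ active
  2. E → M ← V → L — M:collider[open]; V:fork[open] ⇒ active
Since the path E → K → T ← M ← V → L is active, E and L are not d-separated given {T}.

No — E and L are not d-separated given {T}.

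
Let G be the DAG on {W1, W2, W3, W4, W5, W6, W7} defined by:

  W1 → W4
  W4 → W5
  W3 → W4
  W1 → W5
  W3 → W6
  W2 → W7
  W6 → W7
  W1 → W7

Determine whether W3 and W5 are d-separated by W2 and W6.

There are 4 undirected paths between W3 and W5; checking each against the conditioning set {W2, W6}:
  1. W3 → W4 → W5 — W4:chain[open] ⇒ active
  2. W3 → W4 ← W1 → W5 — W4:collider[blocks]; W1:fork[open] ⇒ blocked
  3. W3 → W6 → W7 ← W1 → W4 → W5 — W6:chain[blocks]; W7:collider[blocks]; W1:fork[open]; W4:chain[open] ⇒ blocked
  4. W3 → W6 → W7 ← W1 → W5 — W6:chain[blocks]; W7:collider[blocks]; W1:fork[open] ⇒ blocked
At least one path is unblocked, so d-separation fails.

No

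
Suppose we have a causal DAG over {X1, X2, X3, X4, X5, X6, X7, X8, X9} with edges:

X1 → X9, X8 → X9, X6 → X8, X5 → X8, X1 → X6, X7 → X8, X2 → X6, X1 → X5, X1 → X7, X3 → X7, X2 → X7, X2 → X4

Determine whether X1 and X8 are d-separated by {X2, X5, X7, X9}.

We examine all 6 paths between X1 and X8:
  1. X1 → X9 ← X8 — X9:collider[open] ⇒ active
  2. X1 → X7 → X8 — X7:chain[blocks] ⇒ blocked
  3. X1 → X7 ← X2 → X6 → X8 — X7:collider[open]; X2:fork[blocks]; X6:chain[open] ⇒ blocked
  4. X1 → X5 → X8 — X5:chain[blocks] ⇒ blocked
  5. X1 → X6 → X8 — X6:chain[open] ⇒ active
  6. X1 → X6 ← X2 → X7 → X8 — X6:collider[open]; X2:fork[blocks]; X7:chain[blocks] ⇒ blocked
Since the path X1 → X9 ← X8 is active, X1 and X8 are not d-separated given {X2, X5, X7, X9}.

No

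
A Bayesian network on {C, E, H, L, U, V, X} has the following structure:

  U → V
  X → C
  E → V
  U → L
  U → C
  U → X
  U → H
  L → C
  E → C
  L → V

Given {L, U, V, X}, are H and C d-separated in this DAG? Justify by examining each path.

Yes — H and C are d-separated given {L, U, V, X}.

Enumerating the 6 paths from H to C and testing each for blocking by {L, U, V, X}:
Path 1: H ← U → C
  U is a fork here and U is conditioned on, so the path is blocked at U.
Path 2: H ← U → V ← E → C
  U is a fork here and U is conditioned on, so the path is blocked at U.
Path 3: H ← U → V ← L → C
  U is a fork here and U is conditioned on, so the path is blocked at U.
Path 4: H ← U → X → C
  U is a fork here and U is conditioned on, so the path is blocked at U.
Path 5: H ← U → L → C
  U is a fork here and U is conditioned on, so the path is blocked at U.
Path 6: H ← U → L → V ← E → C
  U is a fork here and U is conditioned on, so the path is blocked at U.
All paths are blocked; H ⊥ C | {L, U, V, X} holds.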